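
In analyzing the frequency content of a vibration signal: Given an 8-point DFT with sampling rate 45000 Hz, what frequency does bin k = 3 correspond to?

The frequency of DFT bin k is: f_k = k * f_s / N
f_3 = 3 * 45000 / 8 = 16875 Hz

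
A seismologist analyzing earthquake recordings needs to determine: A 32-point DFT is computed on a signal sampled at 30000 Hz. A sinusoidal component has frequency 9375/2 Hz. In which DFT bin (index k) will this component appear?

DFT frequency resolution = f_s/N = 30000/32 = 1875/2 Hz
Bin index k = f_signal / resolution = 9375/2 / 1875/2 = 5
The signal frequency 9375/2 Hz falls in DFT bin k = 5.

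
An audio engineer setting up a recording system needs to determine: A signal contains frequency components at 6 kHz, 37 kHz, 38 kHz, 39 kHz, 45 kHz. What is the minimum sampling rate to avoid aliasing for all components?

The highest frequency component is f_max = 45 kHz.
Nyquist rate = 2 * f_max = 2 * 45 kHz = 90 kHz.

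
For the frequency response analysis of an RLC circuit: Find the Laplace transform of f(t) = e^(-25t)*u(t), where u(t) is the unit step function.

Standard Laplace transform pair:
e^(-at)*u(t) <-> 1/(s+a)
With a = 25: L{e^(-25t)*u(t)} = 1/(s+25), ROC: Re(s) > -25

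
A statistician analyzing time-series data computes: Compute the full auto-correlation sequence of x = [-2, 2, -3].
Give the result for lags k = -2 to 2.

r_xx[k] = sum_m x[m]*x[m+k], indexed from 0, for k = -2 to 2:
  r_xx[-2] = x[2]*x[0] = 6
  r_xx[-1] = x[1]*x[0] + x[2]*x[1] = -10
  r_xx[0] = x[0]*x[0] + x[1]*x[1] + x[2]*x[2] = 17
  r_xx[1] = x[0]*x[1] + x[1]*x[2] = -10
  r_xx[2] = x[0]*x[2] = 6
r_xx = [6, -10, 17, -10, 6]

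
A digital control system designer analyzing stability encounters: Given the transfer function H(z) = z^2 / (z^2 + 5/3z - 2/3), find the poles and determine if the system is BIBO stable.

Poles are roots of the denominator: z^2 + 5/3z - 2/3 = 0.
Quadratic formula: z = [-(5/3) +/- sqrt((5/3)^2 - 4*(-2/3))] / 2
Discriminant = 25/9 + 8/3 = 49/9; sqrt = 7/3.
z = (-5/3 +/- 7/3) / 2 => z = 1/3 or z = -2.
|p1| = 2, |p2| = 1/3.
For BIBO stability, all poles must lie inside the unit circle (|p| < 1).
System is UNSTABLE since at least one |p| >= 1.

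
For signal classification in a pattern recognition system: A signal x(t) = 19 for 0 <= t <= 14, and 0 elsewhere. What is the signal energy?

Energy = integral of |x(t)|^2 dt over the signal duration
= 19^2 * 14 = 361 * 14 = 5054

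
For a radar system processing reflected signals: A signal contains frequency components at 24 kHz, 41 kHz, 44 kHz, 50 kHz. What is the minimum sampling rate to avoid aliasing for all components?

The highest frequency component is f_max = 50 kHz.
Nyquist rate = 2 * f_max = 2 * 50 kHz = 100 kHz.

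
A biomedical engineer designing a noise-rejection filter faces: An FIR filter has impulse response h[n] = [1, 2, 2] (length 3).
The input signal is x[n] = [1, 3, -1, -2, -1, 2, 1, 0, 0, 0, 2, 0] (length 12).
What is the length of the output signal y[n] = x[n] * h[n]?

For linear convolution, the output length is:
len(y) = len(x) + len(h) - 1 = 12 + 3 - 1 = 14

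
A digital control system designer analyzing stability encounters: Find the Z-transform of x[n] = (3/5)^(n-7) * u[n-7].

Time-shifting property: if X(z) = Z{x[n]}, then Z{x[n-d]} = z^(-d) * X(z)
X(z) = z/(z - 3/5) for x[n] = (3/5)^n * u[n]
Z{x[n-7]} = z^(-7) * z/(z - 3/5) = z^(-6)/(z - 3/5)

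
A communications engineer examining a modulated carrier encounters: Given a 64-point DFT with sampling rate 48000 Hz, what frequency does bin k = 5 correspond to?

The frequency of DFT bin k is: f_k = k * f_s / N
f_5 = 5 * 48000 / 64 = 3750 Hz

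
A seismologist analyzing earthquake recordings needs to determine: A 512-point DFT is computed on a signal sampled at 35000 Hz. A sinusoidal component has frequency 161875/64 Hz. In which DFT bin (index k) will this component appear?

DFT frequency resolution = f_s/N = 35000/512 = 4375/64 Hz
Bin index k = f_signal / resolution = 161875/64 / 4375/64 = 37
The signal frequency 161875/64 Hz falls in DFT bin k = 37.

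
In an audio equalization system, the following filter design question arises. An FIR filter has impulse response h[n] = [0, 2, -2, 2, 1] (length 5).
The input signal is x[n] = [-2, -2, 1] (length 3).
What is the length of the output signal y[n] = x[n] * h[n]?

For linear convolution, the output length is:
len(y) = len(x) + len(h) - 1 = 3 + 5 - 1 = 7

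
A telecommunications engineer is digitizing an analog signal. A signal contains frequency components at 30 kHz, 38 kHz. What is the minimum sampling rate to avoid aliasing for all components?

The highest frequency component is f_max = 38 kHz.
Nyquist rate = 2 * f_max = 2 * 38 kHz = 76 kHz.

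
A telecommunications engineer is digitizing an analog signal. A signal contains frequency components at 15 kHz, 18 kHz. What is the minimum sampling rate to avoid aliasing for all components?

The highest frequency component is f_max = 18 kHz.
Nyquist rate = 2 * f_max = 2 * 18 kHz = 36 kHz.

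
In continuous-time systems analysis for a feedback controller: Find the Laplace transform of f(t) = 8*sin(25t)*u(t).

Standard pair: sin(wt)*u(t) <-> w/(s^2+w^2)
With w = 25: L{8*sin(25t)*u(t)} = 200/(s^2+625)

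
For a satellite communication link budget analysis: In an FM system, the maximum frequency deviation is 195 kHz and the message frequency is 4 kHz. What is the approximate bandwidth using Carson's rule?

Carson's rule: BW = 2*(delta_f + f_m)
= 2*(195 + 4) kHz = 398 kHz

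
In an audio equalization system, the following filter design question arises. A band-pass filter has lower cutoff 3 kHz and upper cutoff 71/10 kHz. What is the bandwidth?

Bandwidth = f_high - f_low
= 71/10 kHz - 3 kHz = 41/10 kHz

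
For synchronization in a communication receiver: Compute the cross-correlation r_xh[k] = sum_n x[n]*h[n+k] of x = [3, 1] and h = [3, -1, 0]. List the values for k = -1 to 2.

Both sequences indexed from 0 and zero outside their support.
Lags with overlap: k = -1 to 2.
  r_xh[-1] = x[1]*h[0] = 3
  r_xh[0] = x[0]*h[0] + x[1]*h[1] = 8
  r_xh[1] = x[0]*h[1] + x[1]*h[2] = -3
  r_xh[2] = x[0]*h[2] = 0
r_xh = [3, 8, -3, 0] (for k = -1, ..., 2)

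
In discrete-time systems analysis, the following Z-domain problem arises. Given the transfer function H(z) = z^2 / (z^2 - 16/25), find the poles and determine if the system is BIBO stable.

Poles are roots of the denominator: z^2 - 16/25 = 0.
Quadratic formula: z = [-(0) +/- sqrt((0)^2 - 4*(-16/25))] / 2
Discriminant = 0 + 64/25 = 64/25; sqrt = 8/5.
z = (0 +/- 8/5) / 2 => z = 4/5 or z = -4/5.
|p1| = 4/5, |p2| = 4/5.
For BIBO stability, all poles must lie inside the unit circle (|p| < 1).
System is STABLE since both |p| < 1.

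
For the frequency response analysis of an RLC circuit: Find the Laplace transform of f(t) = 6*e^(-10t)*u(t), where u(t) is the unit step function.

Standard Laplace transform pair:
e^(-at)*u(t) <-> 1/(s+a)
With a = 10: L{6*e^(-10t)*u(t)} = 6/(s+10), ROC: Re(s) > -10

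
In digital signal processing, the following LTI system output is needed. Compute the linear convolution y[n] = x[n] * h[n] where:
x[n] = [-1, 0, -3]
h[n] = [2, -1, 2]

y[n] = sum_k x[k]*h[n-k]. Output length = len(x) + len(h) - 1 = 3 + 3 - 1 = 5.
y[0] = -1*2 = -2
y[1] = 0*2 + -1*-1 = 1
y[2] = -3*2 + 0*-1 + -1*2 = -8
y[3] = -3*-1 + 0*2 = 3
y[4] = -3*2 = -6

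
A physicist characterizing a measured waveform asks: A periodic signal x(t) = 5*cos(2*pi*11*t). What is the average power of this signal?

Average power of A*cos(wt) is A^2/2.
P = 5^2 / 2 = 25/2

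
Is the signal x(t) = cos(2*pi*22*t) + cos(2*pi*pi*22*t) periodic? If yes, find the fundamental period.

f1 = 22 Hz, f2 = 22*pi Hz
Ratio f2/f1 = pi, which is irrational.
Since the frequency ratio is irrational, no common period exists.
The signal is not periodic.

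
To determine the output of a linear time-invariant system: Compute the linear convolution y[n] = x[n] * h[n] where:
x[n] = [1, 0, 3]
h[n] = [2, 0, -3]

y[n] = sum_k x[k]*h[n-k]. Output length = len(x) + len(h) - 1 = 3 + 3 - 1 = 5.
y[0] = 1*2 = 2
y[1] = 0*2 + 1*0 = 0
y[2] = 3*2 + 0*0 + 1*-3 = 3
y[3] = 3*0 + 0*-3 = 0
y[4] = 3*-3 = -9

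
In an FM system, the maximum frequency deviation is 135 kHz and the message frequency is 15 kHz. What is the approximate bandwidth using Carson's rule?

Carson's rule: BW = 2*(delta_f + f_m)
= 2*(135 + 15) kHz = 300 kHz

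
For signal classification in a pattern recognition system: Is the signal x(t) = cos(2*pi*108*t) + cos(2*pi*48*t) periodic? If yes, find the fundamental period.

f1 = 108 Hz, f2 = 48 Hz
Period T1 = 1/108, T2 = 1/48
Ratio T1/T2 = 48/108, which is rational.
The signal is periodic with fundamental period T = 1/GCD(108,48) = 1/12 s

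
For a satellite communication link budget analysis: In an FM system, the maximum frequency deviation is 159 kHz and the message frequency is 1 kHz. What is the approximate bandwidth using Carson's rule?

Carson's rule: BW = 2*(delta_f + f_m)
= 2*(159 + 1) kHz = 320 kHz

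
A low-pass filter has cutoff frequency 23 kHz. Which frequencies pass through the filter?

A low-pass filter passes all frequencies below the cutoff frequency 23 kHz and attenuates higher frequencies.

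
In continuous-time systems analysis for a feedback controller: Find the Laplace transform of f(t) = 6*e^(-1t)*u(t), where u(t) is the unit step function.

Standard Laplace transform pair:
e^(-at)*u(t) <-> 1/(s+a)
With a = 1: L{6*e^(-1t)*u(t)} = 6/(s+1), ROC: Re(s) > -1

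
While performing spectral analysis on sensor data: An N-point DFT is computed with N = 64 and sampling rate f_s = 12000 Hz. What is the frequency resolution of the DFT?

DFT frequency resolution = f_s / N
= 12000 / 64 = 375/2 Hz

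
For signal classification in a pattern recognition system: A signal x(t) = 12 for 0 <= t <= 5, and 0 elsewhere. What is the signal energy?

Energy = integral of |x(t)|^2 dt over the signal duration
= 12^2 * 5 = 144 * 5 = 720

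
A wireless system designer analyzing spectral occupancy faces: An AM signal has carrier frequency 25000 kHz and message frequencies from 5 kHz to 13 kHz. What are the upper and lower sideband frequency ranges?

Upper sideband (USB) = fc + [fm_low, fm_high] = 25000 + [5, 13] = [25005, 25013] kHz
Lower sideband (LSB) = fc - [fm_high, fm_low] = 25000 - [13, 5] = [24987, 24995] kHz
Total occupied spectrum: 24987 kHz to 25013 kHz (plus carrier at 25000 kHz)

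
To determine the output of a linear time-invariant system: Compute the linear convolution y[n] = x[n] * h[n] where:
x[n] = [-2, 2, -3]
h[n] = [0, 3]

y[n] = sum_k x[k]*h[n-k]. Output length = len(x) + len(h) - 1 = 3 + 2 - 1 = 4.
y[0] = -2*0 = 0
y[1] = 2*0 + -2*3 = -6
y[2] = -3*0 + 2*3 = 6
y[3] = -3*3 = -9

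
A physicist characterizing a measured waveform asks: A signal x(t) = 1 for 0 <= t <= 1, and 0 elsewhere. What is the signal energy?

Energy = integral of |x(t)|^2 dt over the signal duration
= 1^2 * 1 = 1 * 1 = 1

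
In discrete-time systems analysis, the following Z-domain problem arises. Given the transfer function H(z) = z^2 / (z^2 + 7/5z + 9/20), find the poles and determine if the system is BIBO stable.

Poles are roots of the denominator: z^2 + 7/5z + 9/20 = 0.
Quadratic formula: z = [-(7/5) +/- sqrt((7/5)^2 - 4*(9/20))] / 2
Discriminant = 49/25 - 9/5 = 4/25; sqrt = 2/5.
z = (-7/5 +/- 2/5) / 2 => z = -1/2 or z = -9/10.
|p1| = 1/2, |p2| = 9/10.
For BIBO stability, all poles must lie inside the unit circle (|p| < 1).
System is STABLE since both |p| < 1.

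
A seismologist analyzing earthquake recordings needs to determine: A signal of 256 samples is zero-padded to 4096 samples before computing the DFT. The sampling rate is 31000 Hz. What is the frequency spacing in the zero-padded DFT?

Original DFT: N = 256, resolution = f_s/N = 31000/256 = 3875/32 Hz
Zero-padded DFT: N = 4096, resolution = f_s/N = 31000/4096 = 3875/512 Hz
Zero-padding interpolates the spectrum (finer frequency grid)
but does NOT improve the true spectral resolution (ability to resolve close frequencies).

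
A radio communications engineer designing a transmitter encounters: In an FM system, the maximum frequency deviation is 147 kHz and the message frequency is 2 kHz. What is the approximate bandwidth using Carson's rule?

Carson's rule: BW = 2*(delta_f + f_m)
= 2*(147 + 2) kHz = 298 kHz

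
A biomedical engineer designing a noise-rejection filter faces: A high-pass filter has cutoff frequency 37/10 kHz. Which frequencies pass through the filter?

A high-pass filter passes all frequencies above the cutoff frequency 37/10 kHz and attenuates lower frequencies.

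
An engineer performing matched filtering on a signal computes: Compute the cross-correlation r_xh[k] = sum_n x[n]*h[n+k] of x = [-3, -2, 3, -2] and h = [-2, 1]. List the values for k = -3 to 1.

Both sequences indexed from 0 and zero outside their support.
Lags with overlap: k = -3 to 1.
  r_xh[-3] = x[3]*h[0] = 4
  r_xh[-2] = x[2]*h[0] + x[3]*h[1] = -8
  r_xh[-1] = x[1]*h[0] + x[2]*h[1] = 7
  r_xh[0] = x[0]*h[0] + x[1]*h[1] = 4
  r_xh[1] = x[0]*h[1] = -3
r_xh = [4, -8, 7, 4, -3] (for k = -3, ..., 1)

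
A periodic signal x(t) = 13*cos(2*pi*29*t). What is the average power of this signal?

Average power of A*cos(wt) is A^2/2.
P = 13^2 / 2 = 169/2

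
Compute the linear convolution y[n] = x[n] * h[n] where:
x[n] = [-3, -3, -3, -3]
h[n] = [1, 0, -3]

y[n] = sum_k x[k]*h[n-k]. Output length = len(x) + len(h) - 1 = 4 + 3 - 1 = 6.
y[0] = -3*1 = -3
y[1] = -3*1 + -3*0 = -3
y[2] = -3*1 + -3*0 + -3*-3 = 6
y[3] = -3*1 + -3*0 + -3*-3 = 6
y[4] = -3*0 + -3*-3 = 9
y[5] = -3*-3 = 9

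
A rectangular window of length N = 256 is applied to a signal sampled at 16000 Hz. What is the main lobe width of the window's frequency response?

For a rectangular window of length N,
the main lobe width in frequency is 2*f_s/N.
= 2*16000/256 = 125 Hz
This determines the minimum frequency separation for resolving two sinusoids.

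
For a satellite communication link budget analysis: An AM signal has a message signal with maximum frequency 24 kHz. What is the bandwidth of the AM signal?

In AM (double-sideband), the bandwidth is twice the message frequency.
BW = 2 * f_m = 2 * 24 kHz = 48 kHz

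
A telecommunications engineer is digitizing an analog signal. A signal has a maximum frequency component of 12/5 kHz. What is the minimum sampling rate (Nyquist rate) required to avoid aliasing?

By the Nyquist-Shannon sampling theorem,
the minimum sampling rate (Nyquist rate) must be at least 2 * f_max.
Nyquist rate = 2 * 12/5 kHz = 24/5 kHz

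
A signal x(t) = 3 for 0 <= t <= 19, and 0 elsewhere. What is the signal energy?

Energy = integral of |x(t)|^2 dt over the signal duration
= 3^2 * 19 = 9 * 19 = 171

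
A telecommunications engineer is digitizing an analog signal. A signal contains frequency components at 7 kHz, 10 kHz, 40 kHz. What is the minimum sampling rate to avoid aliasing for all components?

The highest frequency component is f_max = 40 kHz.
Nyquist rate = 2 * f_max = 2 * 40 kHz = 80 kHz.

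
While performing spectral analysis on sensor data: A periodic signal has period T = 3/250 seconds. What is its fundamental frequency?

The fundamental frequency is the reciprocal of the period.
f = 1/T = 1/(3/250) = 250/3 Hz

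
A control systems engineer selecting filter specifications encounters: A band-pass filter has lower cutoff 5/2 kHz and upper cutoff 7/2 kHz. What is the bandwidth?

Bandwidth = f_high - f_low
= 7/2 kHz - 5/2 kHz = 1 kHz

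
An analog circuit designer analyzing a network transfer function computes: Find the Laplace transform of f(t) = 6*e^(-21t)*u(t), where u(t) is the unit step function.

Standard Laplace transform pair:
e^(-at)*u(t) <-> 1/(s+a)
With a = 21: L{6*e^(-21t)*u(t)} = 6/(s+21), ROC: Re(s) > -21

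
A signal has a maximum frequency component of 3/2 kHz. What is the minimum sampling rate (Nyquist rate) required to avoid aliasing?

By the Nyquist-Shannon sampling theorem,
the minimum sampling rate (Nyquist rate) must be at least 2 * f_max.
Nyquist rate = 2 * 3/2 kHz = 3 kHz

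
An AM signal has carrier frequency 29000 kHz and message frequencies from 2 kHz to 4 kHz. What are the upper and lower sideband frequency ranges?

Upper sideband (USB) = fc + [fm_low, fm_high] = 29000 + [2, 4] = [29002, 29004] kHz
Lower sideband (LSB) = fc - [fm_high, fm_low] = 29000 - [4, 2] = [28996, 28998] kHz
Total occupied spectrum: 28996 kHz to 29004 kHz (plus carrier at 29000 kHz)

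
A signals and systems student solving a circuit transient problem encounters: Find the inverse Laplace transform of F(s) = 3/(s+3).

Standard pair: k/(s+a) <-> k*e^(-at)*u(t)
With k=3, a=3: f(t) = 3*e^(-3t)*u(t)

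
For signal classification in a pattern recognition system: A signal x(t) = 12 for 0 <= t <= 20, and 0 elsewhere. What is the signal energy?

Energy = integral of |x(t)|^2 dt over the signal duration
= 12^2 * 20 = 144 * 20 = 2880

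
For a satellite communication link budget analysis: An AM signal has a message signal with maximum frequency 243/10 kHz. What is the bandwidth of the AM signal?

In AM (double-sideband), the bandwidth is twice the message frequency.
BW = 2 * f_m = 2 * 243/10 kHz = 243/5 kHz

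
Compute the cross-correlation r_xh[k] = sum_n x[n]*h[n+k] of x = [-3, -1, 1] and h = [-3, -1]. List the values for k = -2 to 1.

Both sequences indexed from 0 and zero outside their support.
Lags with overlap: k = -2 to 1.
  r_xh[-2] = x[2]*h[0] = -3
  r_xh[-1] = x[1]*h[0] + x[2]*h[1] = 2
  r_xh[0] = x[0]*h[0] + x[1]*h[1] = 10
  r_xh[1] = x[0]*h[1] = 3
r_xh = [-3, 2, 10, 3] (for k = -2, ..., 1)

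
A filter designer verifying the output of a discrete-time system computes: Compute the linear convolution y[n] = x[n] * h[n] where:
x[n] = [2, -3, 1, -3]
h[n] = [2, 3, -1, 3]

y[n] = sum_k x[k]*h[n-k]. Output length = len(x) + len(h) - 1 = 4 + 4 - 1 = 7.
y[0] = 2*2 = 4
y[1] = -3*2 + 2*3 = 0
y[2] = 1*2 + -3*3 + 2*-1 = -9
y[3] = -3*2 + 1*3 + -3*-1 + 2*3 = 6
y[4] = -3*3 + 1*-1 + -3*3 = -19
y[5] = -3*-1 + 1*3 = 6
y[6] = -3*3 = -9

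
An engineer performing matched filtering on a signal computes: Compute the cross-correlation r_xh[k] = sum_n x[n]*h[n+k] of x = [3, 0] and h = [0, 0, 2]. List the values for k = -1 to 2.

Both sequences indexed from 0 and zero outside their support.
Lags with overlap: k = -1 to 2.
  r_xh[-1] = x[1]*h[0] = 0
  r_xh[0] = x[0]*h[0] + x[1]*h[1] = 0
  r_xh[1] = x[0]*h[1] + x[1]*h[2] = 0
  r_xh[2] = x[0]*h[2] = 6
r_xh = [0, 0, 0, 6] (for k = -1, ..., 2)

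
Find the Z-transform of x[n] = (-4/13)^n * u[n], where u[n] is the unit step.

The Z-transform of a^n * u[n] is z/(z-a) for |z| > |a|.
Here a = -4/13, so X(z) = z/(z - (-4/13)) = 13z/(13z + 4)
ROC: |z| > 4/13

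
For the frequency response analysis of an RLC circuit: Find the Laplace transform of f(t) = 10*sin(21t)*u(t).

Standard pair: sin(wt)*u(t) <-> w/(s^2+w^2)
With w = 21: L{10*sin(21t)*u(t)} = 210/(s^2+441)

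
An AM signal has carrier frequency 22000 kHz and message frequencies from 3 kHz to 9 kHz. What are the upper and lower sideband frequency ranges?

Upper sideband (USB) = fc + [fm_low, fm_high] = 22000 + [3, 9] = [22003, 22009] kHz
Lower sideband (LSB) = fc - [fm_high, fm_low] = 22000 - [9, 3] = [21991, 21997] kHz
Total occupied spectrum: 21991 kHz to 22009 kHz (plus carrier at 22000 kHz)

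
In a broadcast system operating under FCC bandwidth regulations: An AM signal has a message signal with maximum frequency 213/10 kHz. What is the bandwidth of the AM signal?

In AM (double-sideband), the bandwidth is twice the message frequency.
BW = 2 * f_m = 2 * 213/10 kHz = 213/5 kHz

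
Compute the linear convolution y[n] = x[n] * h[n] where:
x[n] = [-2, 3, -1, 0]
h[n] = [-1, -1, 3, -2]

y[n] = sum_k x[k]*h[n-k]. Output length = len(x) + len(h) - 1 = 4 + 4 - 1 = 7.
y[0] = -2*-1 = 2
y[1] = 3*-1 + -2*-1 = -1
y[2] = -1*-1 + 3*-1 + -2*3 = -8
y[3] = 0*-1 + -1*-1 + 3*3 + -2*-2 = 14
y[4] = 0*-1 + -1*3 + 3*-2 = -9
y[5] = 0*3 + -1*-2 = 2
y[6] = 0*-2 = 0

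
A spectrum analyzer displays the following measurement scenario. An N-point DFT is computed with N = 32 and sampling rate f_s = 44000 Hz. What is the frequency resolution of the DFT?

DFT frequency resolution = f_s / N
= 44000 / 32 = 1375 Hz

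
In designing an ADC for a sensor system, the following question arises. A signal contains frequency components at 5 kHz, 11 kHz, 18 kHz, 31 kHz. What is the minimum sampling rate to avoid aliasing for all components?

The highest frequency component is f_max = 31 kHz.
Nyquist rate = 2 * f_max = 2 * 31 kHz = 62 kHz.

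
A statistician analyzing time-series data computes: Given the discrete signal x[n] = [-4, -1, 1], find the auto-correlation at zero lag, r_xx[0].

The auto-correlation at zero lag r_xx[0] equals the signal energy.
r_xx[0] = sum of x[n]^2 = (-4)^2 + (-1)^2 + 1^2
= 16 + 1 + 1 = 18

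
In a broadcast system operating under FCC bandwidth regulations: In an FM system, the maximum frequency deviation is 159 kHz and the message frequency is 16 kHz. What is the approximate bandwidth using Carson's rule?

Carson's rule: BW = 2*(delta_f + f_m)
= 2*(159 + 16) kHz = 350 kHz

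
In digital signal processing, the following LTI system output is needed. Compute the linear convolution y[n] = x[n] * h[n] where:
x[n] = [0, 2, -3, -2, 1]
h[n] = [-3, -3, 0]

y[n] = sum_k x[k]*h[n-k]. Output length = len(x) + len(h) - 1 = 5 + 3 - 1 = 7.
y[0] = 0*-3 = 0
y[1] = 2*-3 + 0*-3 = -6
y[2] = -3*-3 + 2*-3 + 0*0 = 3
y[3] = -2*-3 + -3*-3 + 2*0 = 15
y[4] = 1*-3 + -2*-3 + -3*0 = 3
y[5] = 1*-3 + -2*0 = -3
y[6] = 1*0 = 0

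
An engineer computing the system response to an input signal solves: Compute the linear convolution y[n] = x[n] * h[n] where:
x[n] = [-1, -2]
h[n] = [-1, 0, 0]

y[n] = sum_k x[k]*h[n-k]. Output length = len(x) + len(h) - 1 = 2 + 3 - 1 = 4.
y[0] = -1*-1 = 1
y[1] = -2*-1 + -1*0 = 2
y[2] = -2*0 + -1*0 = 0
y[3] = -2*0 = 0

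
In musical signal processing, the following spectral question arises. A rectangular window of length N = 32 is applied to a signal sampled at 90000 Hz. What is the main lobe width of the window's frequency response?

For a rectangular window of length N,
the main lobe width in frequency is 2*f_s/N.
= 2*90000/32 = 5625 Hz
This determines the minimum frequency separation for resolving two sinusoids.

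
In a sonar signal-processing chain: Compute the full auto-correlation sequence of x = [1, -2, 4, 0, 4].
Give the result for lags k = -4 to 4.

r_xx[k] = sum_m x[m]*x[m+k], indexed from 0, for k = -4 to 4:
  r_xx[-4] = x[4]*x[0] = 4
  r_xx[-3] = x[3]*x[0] + x[4]*x[1] = -8
  r_xx[-2] = x[2]*x[0] + x[3]*x[1] + x[4]*x[2] = 20
  r_xx[-1] = x[1]*x[0] + x[2]*x[1] + x[3]*x[2] + x[4]*x[3] = -10
  r_xx[0] = x[0]*x[0] + x[1]*x[1] + x[2]*x[2] + x[3]*x[3] + x[4]*x[4] = 37
  r_xx[1] = x[0]*x[1] + x[1]*x[2] + x[2]*x[3] + x[3]*x[4] = -10
  r_xx[2] = x[0]*x[2] + x[1]*x[3] + x[2]*x[4] = 20
  r_xx[3] = x[0]*x[3] + x[1]*x[4] = -8
  r_xx[4] = x[0]*x[4] = 4
r_xx = [4, -8, 20, -10, 37, -10, 20, -8, 4]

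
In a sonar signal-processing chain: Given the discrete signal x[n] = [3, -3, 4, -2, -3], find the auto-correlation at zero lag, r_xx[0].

The auto-correlation at zero lag r_xx[0] equals the signal energy.
r_xx[0] = sum of x[n]^2 = 3^2 + (-3)^2 + 4^2 + (-2)^2 + (-3)^2
= 9 + 9 + 16 + 4 + 9 = 47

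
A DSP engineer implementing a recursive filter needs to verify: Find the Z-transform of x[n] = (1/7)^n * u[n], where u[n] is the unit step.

The Z-transform of a^n * u[n] is z/(z-a) for |z| > |a|.
Here a = 1/7, so X(z) = z/(z - (1/7)) = 7z/(7z - 1)
ROC: |z| > 1/7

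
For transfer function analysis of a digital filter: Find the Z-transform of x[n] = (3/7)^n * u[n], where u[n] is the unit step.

The Z-transform of a^n * u[n] is z/(z-a) for |z| > |a|.
Here a = 3/7, so X(z) = z/(z - (3/7)) = 7z/(7z - 3)
ROC: |z| > 3/7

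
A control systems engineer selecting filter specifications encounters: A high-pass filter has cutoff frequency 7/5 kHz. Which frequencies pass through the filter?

A high-pass filter passes all frequencies above the cutoff frequency 7/5 kHz and attenuates lower frequencies.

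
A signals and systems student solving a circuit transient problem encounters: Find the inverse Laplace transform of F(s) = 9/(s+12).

Standard pair: k/(s+a) <-> k*e^(-at)*u(t)
With k=9, a=12: f(t) = 9*e^(-12t)*u(t)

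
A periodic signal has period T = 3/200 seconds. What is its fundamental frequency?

The fundamental frequency is the reciprocal of the period.
f = 1/T = 1/(3/200) = 200/3 Hz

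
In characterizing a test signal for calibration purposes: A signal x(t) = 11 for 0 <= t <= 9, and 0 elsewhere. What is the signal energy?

Energy = integral of |x(t)|^2 dt over the signal duration
= 11^2 * 9 = 121 * 9 = 1089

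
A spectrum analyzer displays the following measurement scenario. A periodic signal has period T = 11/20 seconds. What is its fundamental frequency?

The fundamental frequency is the reciprocal of the period.
f = 1/T = 1/(11/20) = 20/11 Hz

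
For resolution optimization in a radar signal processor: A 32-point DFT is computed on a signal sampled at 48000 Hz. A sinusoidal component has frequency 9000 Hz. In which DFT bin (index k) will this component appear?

DFT frequency resolution = f_s/N = 48000/32 = 1500 Hz
Bin index k = f_signal / resolution = 9000 / 1500 = 6
The signal frequency 9000 Hz falls in DFT bin k = 6.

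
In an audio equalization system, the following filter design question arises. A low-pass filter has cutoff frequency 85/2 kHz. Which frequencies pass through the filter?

A low-pass filter passes all frequencies below the cutoff frequency 85/2 kHz and attenuates higher frequencies.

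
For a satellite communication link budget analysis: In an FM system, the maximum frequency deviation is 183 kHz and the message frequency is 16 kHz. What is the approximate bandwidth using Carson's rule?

Carson's rule: BW = 2*(delta_f + f_m)
= 2*(183 + 16) kHz = 398 kHz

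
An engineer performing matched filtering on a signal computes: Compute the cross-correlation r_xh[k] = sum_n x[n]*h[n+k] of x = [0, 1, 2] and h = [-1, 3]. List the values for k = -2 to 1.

Both sequences indexed from 0 and zero outside their support.
Lags with overlap: k = -2 to 1.
  r_xh[-2] = x[2]*h[0] = -2
  r_xh[-1] = x[1]*h[0] + x[2]*h[1] = 5
  r_xh[0] = x[0]*h[0] + x[1]*h[1] = 3
  r_xh[1] = x[0]*h[1] = 0
r_xh = [-2, 5, 3, 0] (for k = -2, ..., 1)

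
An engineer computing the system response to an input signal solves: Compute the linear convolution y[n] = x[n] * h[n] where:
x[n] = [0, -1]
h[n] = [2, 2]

y[n] = sum_k x[k]*h[n-k]. Output length = len(x) + len(h) - 1 = 2 + 2 - 1 = 3.
y[0] = 0*2 = 0
y[1] = -1*2 + 0*2 = -2
y[2] = -1*2 = -2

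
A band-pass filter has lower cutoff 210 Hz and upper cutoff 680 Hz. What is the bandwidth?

Bandwidth = f_high - f_low
= 680 Hz - 210 Hz = 470 Hz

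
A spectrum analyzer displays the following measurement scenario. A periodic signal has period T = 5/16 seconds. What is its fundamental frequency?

The fundamental frequency is the reciprocal of the period.
f = 1/T = 1/(5/16) = 16/5 Hz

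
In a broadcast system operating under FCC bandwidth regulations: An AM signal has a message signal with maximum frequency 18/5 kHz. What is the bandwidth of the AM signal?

In AM (double-sideband), the bandwidth is twice the message frequency.
BW = 2 * f_m = 2 * 18/5 kHz = 36/5 kHz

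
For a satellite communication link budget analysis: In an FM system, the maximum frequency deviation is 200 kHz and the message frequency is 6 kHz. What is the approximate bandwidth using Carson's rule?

Carson's rule: BW = 2*(delta_f + f_m)
= 2*(200 + 6) kHz = 412 kHz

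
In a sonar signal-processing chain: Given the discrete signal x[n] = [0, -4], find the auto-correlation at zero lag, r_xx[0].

The auto-correlation at zero lag r_xx[0] equals the signal energy.
r_xx[0] = sum of x[n]^2 = 0^2 + (-4)^2
= 0 + 16 = 16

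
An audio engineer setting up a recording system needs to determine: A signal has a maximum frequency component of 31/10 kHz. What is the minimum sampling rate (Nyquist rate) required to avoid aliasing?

By the Nyquist-Shannon sampling theorem,
the minimum sampling rate (Nyquist rate) must be at least 2 * f_max.
Nyquist rate = 2 * 31/10 kHz = 31/5 kHz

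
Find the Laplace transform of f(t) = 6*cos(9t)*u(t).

Standard pair: cos(wt)*u(t) <-> s/(s^2+w^2)
With w = 9: L{6*cos(9t)*u(t)} = 6s/(s^2+81)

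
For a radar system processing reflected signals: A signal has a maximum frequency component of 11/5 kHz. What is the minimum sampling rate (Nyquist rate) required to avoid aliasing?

By the Nyquist-Shannon sampling theorem,
the minimum sampling rate (Nyquist rate) must be at least 2 * f_max.
Nyquist rate = 2 * 11/5 kHz = 22/5 kHz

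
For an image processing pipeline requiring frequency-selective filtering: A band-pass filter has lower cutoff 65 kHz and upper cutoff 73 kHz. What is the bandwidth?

Bandwidth = f_high - f_low
= 73 kHz - 65 kHz = 8 kHz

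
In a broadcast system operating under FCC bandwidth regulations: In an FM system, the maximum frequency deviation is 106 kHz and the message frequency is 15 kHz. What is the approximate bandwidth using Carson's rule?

Carson's rule: BW = 2*(delta_f + f_m)
= 2*(106 + 15) kHz = 242 kHz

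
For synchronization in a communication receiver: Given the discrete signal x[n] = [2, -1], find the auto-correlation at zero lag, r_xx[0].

The auto-correlation at zero lag r_xx[0] equals the signal energy.
r_xx[0] = sum of x[n]^2 = 2^2 + (-1)^2
= 4 + 1 = 5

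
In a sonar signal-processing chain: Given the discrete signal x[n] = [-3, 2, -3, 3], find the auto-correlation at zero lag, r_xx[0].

The auto-correlation at zero lag r_xx[0] equals the signal energy.
r_xx[0] = sum of x[n]^2 = (-3)^2 + 2^2 + (-3)^2 + 3^2
= 9 + 4 + 9 + 9 = 31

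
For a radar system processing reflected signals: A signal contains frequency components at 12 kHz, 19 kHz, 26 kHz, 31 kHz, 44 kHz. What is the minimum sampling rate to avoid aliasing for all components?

The highest frequency component is f_max = 44 kHz.
Nyquist rate = 2 * f_max = 2 * 44 kHz = 88 kHz.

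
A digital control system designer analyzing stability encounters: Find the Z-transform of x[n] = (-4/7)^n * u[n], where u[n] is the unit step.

The Z-transform of a^n * u[n] is z/(z-a) for |z| > |a|.
Here a = -4/7, so X(z) = z/(z - (-4/7)) = 7z/(7z + 4)
ROC: |z| > 4/7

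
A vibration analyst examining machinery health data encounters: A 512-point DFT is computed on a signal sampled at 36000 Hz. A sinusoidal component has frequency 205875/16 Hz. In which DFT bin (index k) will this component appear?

DFT frequency resolution = f_s/N = 36000/512 = 1125/16 Hz
Bin index k = f_signal / resolution = 205875/16 / 1125/16 = 183
The signal frequency 205875/16 Hz falls in DFT bin k = 183.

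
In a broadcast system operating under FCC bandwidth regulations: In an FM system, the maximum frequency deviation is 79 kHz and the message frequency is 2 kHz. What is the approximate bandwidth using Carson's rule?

Carson's rule: BW = 2*(delta_f + f_m)
= 2*(79 + 2) kHz = 162 kHz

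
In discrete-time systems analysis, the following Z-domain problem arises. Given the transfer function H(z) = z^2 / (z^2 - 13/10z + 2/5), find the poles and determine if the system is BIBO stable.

Poles are roots of the denominator: z^2 - 13/10z + 2/5 = 0.
Quadratic formula: z = [-(-13/10) +/- sqrt((-13/10)^2 - 4*(2/5))] / 2
Discriminant = 169/100 - 8/5 = 9/100; sqrt = 3/10.
z = (13/10 +/- 3/10) / 2 => z = 4/5 or z = 1/2.
|p1| = 1/2, |p2| = 4/5.
For BIBO stability, all poles must lie inside the unit circle (|p| < 1).
System is STABLE since both |p| < 1.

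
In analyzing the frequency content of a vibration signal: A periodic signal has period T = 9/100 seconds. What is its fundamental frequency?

The fundamental frequency is the reciprocal of the period.
f = 1/T = 1/(9/100) = 100/9 Hz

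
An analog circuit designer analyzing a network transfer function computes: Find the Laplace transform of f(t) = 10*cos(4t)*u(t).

Standard pair: cos(wt)*u(t) <-> s/(s^2+w^2)
With w = 4: L{10*cos(4t)*u(t)} = 10s/(s^2+16)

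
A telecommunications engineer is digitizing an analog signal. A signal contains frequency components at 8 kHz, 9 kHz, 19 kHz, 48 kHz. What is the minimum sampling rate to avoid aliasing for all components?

The highest frequency component is f_max = 48 kHz.
Nyquist rate = 2 * f_max = 2 * 48 kHz = 96 kHz.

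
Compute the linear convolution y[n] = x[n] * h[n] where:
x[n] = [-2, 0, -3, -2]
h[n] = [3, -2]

y[n] = sum_k x[k]*h[n-k]. Output length = len(x) + len(h) - 1 = 4 + 2 - 1 = 5.
y[0] = -2*3 = -6
y[1] = 0*3 + -2*-2 = 4
y[2] = -3*3 + 0*-2 = -9
y[3] = -2*3 + -3*-2 = 0
y[4] = -2*-2 = 4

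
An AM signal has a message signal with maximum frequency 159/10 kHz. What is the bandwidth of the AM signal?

In AM (double-sideband), the bandwidth is twice the message frequency.
BW = 2 * f_m = 2 * 159/10 kHz = 159/5 kHz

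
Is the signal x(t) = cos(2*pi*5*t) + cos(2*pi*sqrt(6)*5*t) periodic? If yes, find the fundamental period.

f1 = 5 Hz, f2 = 5*sqrt(6) Hz
Ratio f2/f1 = sqrt(6), which is irrational.
Since the frequency ratio is irrational, no common period exists.
The signal is not periodic.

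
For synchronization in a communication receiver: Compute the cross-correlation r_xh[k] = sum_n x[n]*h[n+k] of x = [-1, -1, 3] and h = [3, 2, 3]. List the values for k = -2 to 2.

Both sequences indexed from 0 and zero outside their support.
Lags with overlap: k = -2 to 2.
  r_xh[-2] = x[2]*h[0] = 9
  r_xh[-1] = x[1]*h[0] + x[2]*h[1] = 3
  r_xh[0] = x[0]*h[0] + x[1]*h[1] + x[2]*h[2] = 4
  r_xh[1] = x[0]*h[1] + x[1]*h[2] = -5
  r_xh[2] = x[0]*h[2] = -3
r_xh = [9, 3, 4, -5, -3] (for k = -2, ..., 2)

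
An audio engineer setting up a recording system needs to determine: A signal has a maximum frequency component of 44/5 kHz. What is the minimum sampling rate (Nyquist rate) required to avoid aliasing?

By the Nyquist-Shannon sampling theorem,
the minimum sampling rate (Nyquist rate) must be at least 2 * f_max.
Nyquist rate = 2 * 44/5 kHz = 88/5 kHz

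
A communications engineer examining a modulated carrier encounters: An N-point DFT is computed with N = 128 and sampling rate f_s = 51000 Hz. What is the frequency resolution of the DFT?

DFT frequency resolution = f_s / N
= 51000 / 128 = 6375/16 Hz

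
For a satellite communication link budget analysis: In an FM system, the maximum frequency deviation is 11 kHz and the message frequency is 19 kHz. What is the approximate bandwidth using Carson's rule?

Carson's rule: BW = 2*(delta_f + f_m)
= 2*(11 + 19) kHz = 60 kHz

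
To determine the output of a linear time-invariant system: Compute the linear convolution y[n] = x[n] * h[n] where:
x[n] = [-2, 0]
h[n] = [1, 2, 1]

y[n] = sum_k x[k]*h[n-k]. Output length = len(x) + len(h) - 1 = 2 + 3 - 1 = 4.
y[0] = -2*1 = -2
y[1] = 0*1 + -2*2 = -4
y[2] = 0*2 + -2*1 = -2
y[3] = 0*1 = 0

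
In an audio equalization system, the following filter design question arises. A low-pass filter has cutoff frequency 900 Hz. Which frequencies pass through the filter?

A low-pass filter passes all frequencies below the cutoff frequency 900 Hz and attenuates higher frequencies.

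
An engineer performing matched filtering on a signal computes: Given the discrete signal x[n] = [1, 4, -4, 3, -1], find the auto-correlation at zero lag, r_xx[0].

The auto-correlation at zero lag r_xx[0] equals the signal energy.
r_xx[0] = sum of x[n]^2 = 1^2 + 4^2 + (-4)^2 + 3^2 + (-1)^2
= 1 + 16 + 16 + 9 + 1 = 43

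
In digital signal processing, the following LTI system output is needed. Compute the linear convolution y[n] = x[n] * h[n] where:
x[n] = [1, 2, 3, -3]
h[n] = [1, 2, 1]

y[n] = sum_k x[k]*h[n-k]. Output length = len(x) + len(h) - 1 = 4 + 3 - 1 = 6.
y[0] = 1*1 = 1
y[1] = 2*1 + 1*2 = 4
y[2] = 3*1 + 2*2 + 1*1 = 8
y[3] = -3*1 + 3*2 + 2*1 = 5
y[4] = -3*2 + 3*1 = -3
y[5] = -3*1 = -3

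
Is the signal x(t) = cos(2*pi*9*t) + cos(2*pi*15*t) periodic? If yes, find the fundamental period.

f1 = 9 Hz, f2 = 15 Hz
Period T1 = 1/9, T2 = 1/15
Ratio T1/T2 = 15/9, which is rational.
The signal is periodic with fundamental period T = 1/GCD(9,15) = 1/3 s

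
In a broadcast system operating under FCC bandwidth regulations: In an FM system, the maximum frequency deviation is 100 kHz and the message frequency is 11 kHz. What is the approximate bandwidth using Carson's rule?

Carson's rule: BW = 2*(delta_f + f_m)
= 2*(100 + 11) kHz = 222 kHz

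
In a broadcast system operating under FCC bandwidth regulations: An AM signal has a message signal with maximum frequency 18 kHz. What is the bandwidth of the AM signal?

In AM (double-sideband), the bandwidth is twice the message frequency.
BW = 2 * f_m = 2 * 18 kHz = 36 kHz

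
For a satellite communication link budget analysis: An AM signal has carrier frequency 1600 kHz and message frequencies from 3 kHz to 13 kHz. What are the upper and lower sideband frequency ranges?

Upper sideband (USB) = fc + [fm_low, fm_high] = 1600 + [3, 13] = [1603, 1613] kHz
Lower sideband (LSB) = fc - [fm_high, fm_low] = 1600 - [13, 3] = [1587, 1597] kHz
Total occupied spectrum: 1587 kHz to 1613 kHz (plus carrier at 1600 kHz)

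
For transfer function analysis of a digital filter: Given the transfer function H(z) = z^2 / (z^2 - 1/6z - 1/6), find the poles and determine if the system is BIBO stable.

Poles are roots of the denominator: z^2 - 1/6z - 1/6 = 0.
Quadratic formula: z = [-(-1/6) +/- sqrt((-1/6)^2 - 4*(-1/6))] / 2
Discriminant = 1/36 + 2/3 = 25/36; sqrt = 5/6.
z = (1/6 +/- 5/6) / 2 => z = 1/2 or z = -1/3.
|p1| = 1/3, |p2| = 1/2.
For BIBO stability, all poles must lie inside the unit circle (|p| < 1).
System is STABLE since both |p| < 1.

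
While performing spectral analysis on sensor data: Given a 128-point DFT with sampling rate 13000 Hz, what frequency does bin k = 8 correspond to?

The frequency of DFT bin k is: f_k = k * f_s / N
f_8 = 8 * 13000 / 128 = 1625/2 Hz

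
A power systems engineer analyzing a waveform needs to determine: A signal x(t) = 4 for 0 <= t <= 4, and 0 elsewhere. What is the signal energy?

Energy = integral of |x(t)|^2 dt over the signal duration
= 4^2 * 4 = 16 * 4 = 64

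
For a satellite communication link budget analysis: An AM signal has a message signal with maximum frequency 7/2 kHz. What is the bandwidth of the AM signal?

In AM (double-sideband), the bandwidth is twice the message frequency.
BW = 2 * f_m = 2 * 7/2 kHz = 7 kHz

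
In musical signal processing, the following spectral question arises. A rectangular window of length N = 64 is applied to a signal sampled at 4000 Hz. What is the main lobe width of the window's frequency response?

For a rectangular window of length N,
the main lobe width in frequency is 2*f_s/N.
= 2*4000/64 = 125 Hz
This determines the minimum frequency separation for resolving two sinusoids.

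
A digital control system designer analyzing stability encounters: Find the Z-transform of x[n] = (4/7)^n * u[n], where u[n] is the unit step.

The Z-transform of a^n * u[n] is z/(z-a) for |z| > |a|.
Here a = 4/7, so X(z) = z/(z - (4/7)) = 7z/(7z - 4)
ROC: |z| > 4/7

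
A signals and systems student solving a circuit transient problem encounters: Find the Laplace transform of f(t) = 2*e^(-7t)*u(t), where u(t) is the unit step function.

Standard Laplace transform pair:
e^(-at)*u(t) <-> 1/(s+a)
With a = 7: L{2*e^(-7t)*u(t)} = 2/(s+7), ROC: Re(s) > -7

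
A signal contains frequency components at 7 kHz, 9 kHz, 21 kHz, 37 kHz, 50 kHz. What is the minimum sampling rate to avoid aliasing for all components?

The highest frequency component is f_max = 50 kHz.
Nyquist rate = 2 * f_max = 2 * 50 kHz = 100 kHz.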